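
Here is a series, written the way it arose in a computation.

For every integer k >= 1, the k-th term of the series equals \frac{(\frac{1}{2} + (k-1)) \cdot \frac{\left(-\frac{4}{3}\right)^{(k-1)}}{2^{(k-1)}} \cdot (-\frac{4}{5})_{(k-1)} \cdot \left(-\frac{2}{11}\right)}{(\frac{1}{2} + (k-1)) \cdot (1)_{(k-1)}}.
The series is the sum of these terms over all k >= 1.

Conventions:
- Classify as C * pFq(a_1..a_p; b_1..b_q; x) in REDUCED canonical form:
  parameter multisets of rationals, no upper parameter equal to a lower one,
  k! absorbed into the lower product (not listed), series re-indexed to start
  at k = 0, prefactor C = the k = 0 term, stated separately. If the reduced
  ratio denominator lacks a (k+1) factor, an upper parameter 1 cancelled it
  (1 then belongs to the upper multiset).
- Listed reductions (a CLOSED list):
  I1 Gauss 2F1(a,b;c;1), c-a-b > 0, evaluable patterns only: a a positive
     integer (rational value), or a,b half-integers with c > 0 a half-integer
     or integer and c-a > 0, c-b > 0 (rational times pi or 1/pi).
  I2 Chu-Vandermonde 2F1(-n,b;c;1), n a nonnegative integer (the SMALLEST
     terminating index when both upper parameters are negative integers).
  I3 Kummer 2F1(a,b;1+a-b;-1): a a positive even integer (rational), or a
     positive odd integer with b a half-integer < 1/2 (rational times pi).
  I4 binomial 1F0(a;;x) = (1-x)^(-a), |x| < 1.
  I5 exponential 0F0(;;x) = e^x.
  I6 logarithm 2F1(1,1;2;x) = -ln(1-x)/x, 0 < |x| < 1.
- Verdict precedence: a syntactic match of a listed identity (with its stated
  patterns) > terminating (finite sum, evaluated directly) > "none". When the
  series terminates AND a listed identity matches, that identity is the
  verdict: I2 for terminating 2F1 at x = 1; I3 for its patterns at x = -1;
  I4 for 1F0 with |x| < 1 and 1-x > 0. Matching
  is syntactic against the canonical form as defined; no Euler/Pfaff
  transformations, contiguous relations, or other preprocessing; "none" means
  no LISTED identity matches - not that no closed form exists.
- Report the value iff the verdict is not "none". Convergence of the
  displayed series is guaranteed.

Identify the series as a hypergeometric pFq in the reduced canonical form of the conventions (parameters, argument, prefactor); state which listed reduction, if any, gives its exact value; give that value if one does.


Prefactor -\frac{2}{11}, argument -\frac{2}{3}: 1F0 with upper {-\frac{4}{5}} over lower {-}. Verdict: the I4 binomial reduction applies (the 1F0 binomial series: exponent 4/5, x = -\frac{2}{3}). Sum: \left(-\frac{2}{11}\right) \cdot \left(\frac{5}{3}\right)^{\frac{4}{5}}.

First insight: with t_0 = -\frac{2}{11}, striking the common factor k + 1/2 reduces the term (C = -2/11).
Consecutive-term ratio: r(k) = -\frac{2}{3} * (k-\frac{4}{5}) / [(k+1)] - rational; roots negated = parameters, x = -\frac{2}{3}, C = -\frac{2}{11}.


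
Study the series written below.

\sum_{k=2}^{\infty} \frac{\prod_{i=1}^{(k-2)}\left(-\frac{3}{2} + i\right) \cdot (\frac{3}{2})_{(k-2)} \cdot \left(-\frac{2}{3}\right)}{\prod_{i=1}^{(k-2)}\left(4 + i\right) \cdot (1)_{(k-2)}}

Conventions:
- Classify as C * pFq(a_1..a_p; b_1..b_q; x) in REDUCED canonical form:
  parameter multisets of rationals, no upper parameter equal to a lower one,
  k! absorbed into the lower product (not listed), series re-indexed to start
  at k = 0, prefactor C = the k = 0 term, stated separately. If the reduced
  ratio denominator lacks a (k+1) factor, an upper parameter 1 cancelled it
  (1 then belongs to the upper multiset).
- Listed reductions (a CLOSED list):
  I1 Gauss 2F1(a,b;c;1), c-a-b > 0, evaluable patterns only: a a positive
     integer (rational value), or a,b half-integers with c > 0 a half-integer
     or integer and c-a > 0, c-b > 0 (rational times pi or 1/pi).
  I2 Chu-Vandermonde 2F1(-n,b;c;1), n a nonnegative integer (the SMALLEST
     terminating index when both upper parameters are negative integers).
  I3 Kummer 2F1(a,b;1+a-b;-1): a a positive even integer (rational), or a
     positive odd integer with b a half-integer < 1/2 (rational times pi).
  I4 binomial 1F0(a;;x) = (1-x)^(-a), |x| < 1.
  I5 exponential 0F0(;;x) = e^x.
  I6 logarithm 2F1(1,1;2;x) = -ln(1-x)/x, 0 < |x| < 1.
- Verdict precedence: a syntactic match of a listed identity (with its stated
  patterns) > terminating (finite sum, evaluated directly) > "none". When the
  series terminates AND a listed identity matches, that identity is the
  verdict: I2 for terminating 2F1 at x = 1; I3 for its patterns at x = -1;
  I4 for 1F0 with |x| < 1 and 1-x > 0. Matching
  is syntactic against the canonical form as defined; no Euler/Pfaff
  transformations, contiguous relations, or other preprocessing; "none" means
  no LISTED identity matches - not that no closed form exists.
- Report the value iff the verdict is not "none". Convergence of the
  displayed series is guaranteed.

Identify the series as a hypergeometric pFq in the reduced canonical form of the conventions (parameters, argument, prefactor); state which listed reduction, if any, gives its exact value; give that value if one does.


Reduced: x = 1, 2F1, upper = {-\frac{1}{2}, \frac{3}{2}}, lower = {5}, C = -\frac{2}{3}. Verdict at x = 1: Gauss (I1, half-integer pattern) matches (x = 1; upper {-\frac{1}{2}, \frac{3}{2}} half-integers, c = 5 in the evaluable pattern). Value: \left(-\frac{8192}{4725}\right) / \pi.

Key step: t_0 being -\frac{2}{3}, the running product (C = -2/3, x = 1) telescopes to a rising factorial.
Adjacent-term ratio: r(k) = 1 * (k-\frac{1}{2}) (k+\frac{3}{2}) / [(k+5) (k+1)] - rational in k. x = 1; t_0 = -\frac{2}{3}; negate the roots.


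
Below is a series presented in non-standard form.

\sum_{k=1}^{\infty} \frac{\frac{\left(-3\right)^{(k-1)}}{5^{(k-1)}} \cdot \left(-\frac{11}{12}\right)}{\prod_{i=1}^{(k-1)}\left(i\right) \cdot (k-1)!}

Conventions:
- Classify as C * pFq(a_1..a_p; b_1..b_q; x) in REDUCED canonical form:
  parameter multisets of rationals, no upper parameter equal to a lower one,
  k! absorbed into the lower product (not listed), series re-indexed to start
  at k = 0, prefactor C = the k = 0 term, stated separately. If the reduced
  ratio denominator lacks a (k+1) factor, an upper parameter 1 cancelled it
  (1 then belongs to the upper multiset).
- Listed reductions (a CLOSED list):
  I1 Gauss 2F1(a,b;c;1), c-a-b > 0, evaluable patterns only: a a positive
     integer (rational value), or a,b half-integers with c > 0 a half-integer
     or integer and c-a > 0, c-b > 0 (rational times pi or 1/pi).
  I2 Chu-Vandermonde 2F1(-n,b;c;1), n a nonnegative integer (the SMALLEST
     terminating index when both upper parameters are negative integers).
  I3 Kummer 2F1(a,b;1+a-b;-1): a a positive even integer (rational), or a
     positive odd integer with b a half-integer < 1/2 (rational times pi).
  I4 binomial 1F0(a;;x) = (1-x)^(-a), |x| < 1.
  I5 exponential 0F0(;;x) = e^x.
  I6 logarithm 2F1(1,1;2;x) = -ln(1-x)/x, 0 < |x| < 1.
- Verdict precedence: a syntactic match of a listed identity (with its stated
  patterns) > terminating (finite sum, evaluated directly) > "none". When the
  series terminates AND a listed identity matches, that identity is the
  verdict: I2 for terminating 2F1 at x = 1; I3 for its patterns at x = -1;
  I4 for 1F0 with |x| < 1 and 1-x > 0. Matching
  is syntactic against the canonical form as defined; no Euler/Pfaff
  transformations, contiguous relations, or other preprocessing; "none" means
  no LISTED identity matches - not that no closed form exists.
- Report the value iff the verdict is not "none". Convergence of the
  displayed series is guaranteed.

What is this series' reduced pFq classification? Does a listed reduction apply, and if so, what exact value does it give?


Canonical form: C = -\frac{11}{12} times 0F1 with upper {-}, lower {1}, x = -\frac{3}{5}. Verdict: none. A 0F1 with upper {-} fits none of I1-I6 at x = -\frac{3}{5}; the sum runs forever.

Key observation: from the first term -\frac{11}{12}: the two geometric factors (C = -11/12, x = -3/5) combine into one argument.
Adjacent-term ratio: r(k) = -\frac{3}{5} * 1 / [(k+1) (k+1)] - rational; roots negated = parameters, x = -\frac{3}{5}, C = -\frac{11}{12}.


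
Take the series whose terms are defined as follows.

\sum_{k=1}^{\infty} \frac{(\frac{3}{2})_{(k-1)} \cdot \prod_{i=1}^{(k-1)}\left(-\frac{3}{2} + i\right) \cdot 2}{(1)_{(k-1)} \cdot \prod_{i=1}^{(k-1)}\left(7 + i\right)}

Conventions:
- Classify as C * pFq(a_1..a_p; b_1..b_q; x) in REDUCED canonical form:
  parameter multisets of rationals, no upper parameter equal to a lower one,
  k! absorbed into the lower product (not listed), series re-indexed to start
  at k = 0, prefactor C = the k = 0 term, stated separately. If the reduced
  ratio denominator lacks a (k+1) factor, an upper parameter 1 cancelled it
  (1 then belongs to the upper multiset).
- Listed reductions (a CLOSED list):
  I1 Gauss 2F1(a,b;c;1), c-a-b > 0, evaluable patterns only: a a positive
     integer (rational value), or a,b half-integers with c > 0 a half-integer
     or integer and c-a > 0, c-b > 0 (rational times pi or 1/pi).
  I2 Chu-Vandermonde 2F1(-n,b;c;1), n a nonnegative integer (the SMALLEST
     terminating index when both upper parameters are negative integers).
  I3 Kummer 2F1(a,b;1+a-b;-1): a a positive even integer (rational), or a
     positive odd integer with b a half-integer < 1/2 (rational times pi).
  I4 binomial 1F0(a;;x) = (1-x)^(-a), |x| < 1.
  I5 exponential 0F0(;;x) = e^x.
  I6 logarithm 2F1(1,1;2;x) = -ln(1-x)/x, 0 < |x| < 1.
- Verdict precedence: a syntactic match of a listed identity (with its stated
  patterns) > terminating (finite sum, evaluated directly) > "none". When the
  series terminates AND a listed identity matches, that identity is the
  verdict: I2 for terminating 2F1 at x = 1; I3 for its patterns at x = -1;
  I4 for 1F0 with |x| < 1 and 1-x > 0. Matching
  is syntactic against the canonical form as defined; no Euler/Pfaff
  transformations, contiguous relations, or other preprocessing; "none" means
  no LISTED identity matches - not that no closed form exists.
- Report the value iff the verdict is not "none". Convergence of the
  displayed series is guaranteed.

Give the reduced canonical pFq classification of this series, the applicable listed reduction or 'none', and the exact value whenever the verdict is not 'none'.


Reduced: x = 1, 2F1, upper = {-\frac{1}{2}, \frac{3}{2}}, lower = {8}, C = 2. Verdict: this is the half-integer Gauss pattern (I1) (x = 1; upper {-\frac{1}{2}, \frac{3}{2}} half-integers, c = 8 in the evaluable pattern). Exact value: \frac{8388608}{1486485} / \pi.

Structural cue: x = 1 and the lower running product (C = 2, x = 1) is a rising factorial.
Ratio: r(k) = 1 * (k-\frac{1}{2}) (k+\frac{3}{2}) / [(k+8) (k+1)] - rational in k. x = 1; t_0 = 2; negate the roots.


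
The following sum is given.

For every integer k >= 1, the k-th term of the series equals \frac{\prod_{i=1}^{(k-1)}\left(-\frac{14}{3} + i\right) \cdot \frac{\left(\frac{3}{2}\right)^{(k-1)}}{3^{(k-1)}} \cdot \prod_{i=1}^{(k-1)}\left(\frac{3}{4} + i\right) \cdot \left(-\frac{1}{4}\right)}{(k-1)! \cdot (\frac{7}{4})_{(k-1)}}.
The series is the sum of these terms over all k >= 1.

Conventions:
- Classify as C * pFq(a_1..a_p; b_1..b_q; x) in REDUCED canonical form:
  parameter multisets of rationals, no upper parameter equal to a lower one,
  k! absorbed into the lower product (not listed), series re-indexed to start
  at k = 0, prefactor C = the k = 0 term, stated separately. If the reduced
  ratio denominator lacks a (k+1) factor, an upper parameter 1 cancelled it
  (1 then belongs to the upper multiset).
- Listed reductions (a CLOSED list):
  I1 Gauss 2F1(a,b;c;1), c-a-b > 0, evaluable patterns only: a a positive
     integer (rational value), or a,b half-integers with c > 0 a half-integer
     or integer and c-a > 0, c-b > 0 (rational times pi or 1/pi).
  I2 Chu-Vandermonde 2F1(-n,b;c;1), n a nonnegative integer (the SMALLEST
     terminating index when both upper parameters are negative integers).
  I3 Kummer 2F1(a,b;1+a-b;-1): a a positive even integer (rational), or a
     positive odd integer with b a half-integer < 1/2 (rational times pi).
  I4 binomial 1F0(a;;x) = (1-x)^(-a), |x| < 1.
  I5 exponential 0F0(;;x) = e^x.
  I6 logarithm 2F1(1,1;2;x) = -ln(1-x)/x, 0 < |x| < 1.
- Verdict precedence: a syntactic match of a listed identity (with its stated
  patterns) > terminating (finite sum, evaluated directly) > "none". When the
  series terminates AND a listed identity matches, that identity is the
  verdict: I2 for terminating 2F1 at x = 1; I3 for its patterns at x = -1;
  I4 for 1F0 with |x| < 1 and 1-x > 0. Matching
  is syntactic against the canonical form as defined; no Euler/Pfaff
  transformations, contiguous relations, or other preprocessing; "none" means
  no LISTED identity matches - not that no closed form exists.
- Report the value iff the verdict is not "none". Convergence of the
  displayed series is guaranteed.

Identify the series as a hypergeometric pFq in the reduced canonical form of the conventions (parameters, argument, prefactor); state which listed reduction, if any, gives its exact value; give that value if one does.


Canonical form: C = -\frac{1}{4} times 1F0 with upper {-\frac{11}{3}}, lower {-}, x = \frac{1}{2}. Verdict: this is binomial (I4) (the 1F0 binomial series: exponent 11/3, x = \frac{1}{2}). Value: \left(-\frac{1}{4}\right) \cdot \left(\frac{1}{2}\right)^{\frac{11}{3}}.

Structural cue: t_0 = -\frac{1}{4} here, and the parameter 7/4 appears in both the upper and lower lists and cancels.
Consecutive-term ratio: r(k) = \frac{1}{2} * (k-\frac{11}{3}) / [(k+1)] - poly over poly, x = \frac{1}{2} from leading terms; C = -\frac{1}{4} at k = 0.


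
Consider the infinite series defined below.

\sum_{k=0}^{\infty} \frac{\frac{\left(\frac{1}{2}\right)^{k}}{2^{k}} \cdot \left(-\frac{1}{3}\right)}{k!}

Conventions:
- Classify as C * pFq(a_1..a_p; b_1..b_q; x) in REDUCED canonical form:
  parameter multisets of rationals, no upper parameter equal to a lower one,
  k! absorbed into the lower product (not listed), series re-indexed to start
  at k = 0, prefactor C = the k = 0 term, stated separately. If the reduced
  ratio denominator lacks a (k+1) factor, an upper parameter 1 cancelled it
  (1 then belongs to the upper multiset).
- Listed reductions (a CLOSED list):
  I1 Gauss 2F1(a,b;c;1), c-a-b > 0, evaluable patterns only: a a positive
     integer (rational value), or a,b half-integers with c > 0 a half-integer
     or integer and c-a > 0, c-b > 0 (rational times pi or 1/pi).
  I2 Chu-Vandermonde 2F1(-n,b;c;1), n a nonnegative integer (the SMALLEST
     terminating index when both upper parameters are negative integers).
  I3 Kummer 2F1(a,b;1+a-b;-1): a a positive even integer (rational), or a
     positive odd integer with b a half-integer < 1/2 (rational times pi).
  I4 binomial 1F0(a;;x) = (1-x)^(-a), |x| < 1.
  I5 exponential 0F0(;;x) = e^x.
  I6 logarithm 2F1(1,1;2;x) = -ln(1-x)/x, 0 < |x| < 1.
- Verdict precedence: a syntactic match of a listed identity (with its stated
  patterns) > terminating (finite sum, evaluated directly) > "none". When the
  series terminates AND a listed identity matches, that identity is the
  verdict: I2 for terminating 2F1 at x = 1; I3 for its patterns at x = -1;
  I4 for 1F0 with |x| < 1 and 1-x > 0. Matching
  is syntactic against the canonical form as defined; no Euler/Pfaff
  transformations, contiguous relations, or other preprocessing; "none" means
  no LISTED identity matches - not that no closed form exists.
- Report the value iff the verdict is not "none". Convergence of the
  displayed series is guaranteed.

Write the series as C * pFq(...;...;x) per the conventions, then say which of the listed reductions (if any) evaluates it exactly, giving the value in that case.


Prefactor -\frac{1}{3}, argument \frac{1}{4}: 0F0 with upper {-} over lower {-}. Verdict (x = \frac{1}{4}): the exponential series (I5) applies (the 0F0 exponential series at x = \frac{1}{4}). Value: \left(-\frac{1}{3}\right) \cdot e^{\frac{1}{4}}.

The tell: with t_0 = -\frac{1}{3}, the two k-th powers (C = -1/3) combine into one argument.
Consecutive-term ratio: r(k) = \frac{1}{4} * 1 / [(k+1)] - rational; roots negated = parameters, x = \frac{1}{4}, C = -\frac{1}{3}.


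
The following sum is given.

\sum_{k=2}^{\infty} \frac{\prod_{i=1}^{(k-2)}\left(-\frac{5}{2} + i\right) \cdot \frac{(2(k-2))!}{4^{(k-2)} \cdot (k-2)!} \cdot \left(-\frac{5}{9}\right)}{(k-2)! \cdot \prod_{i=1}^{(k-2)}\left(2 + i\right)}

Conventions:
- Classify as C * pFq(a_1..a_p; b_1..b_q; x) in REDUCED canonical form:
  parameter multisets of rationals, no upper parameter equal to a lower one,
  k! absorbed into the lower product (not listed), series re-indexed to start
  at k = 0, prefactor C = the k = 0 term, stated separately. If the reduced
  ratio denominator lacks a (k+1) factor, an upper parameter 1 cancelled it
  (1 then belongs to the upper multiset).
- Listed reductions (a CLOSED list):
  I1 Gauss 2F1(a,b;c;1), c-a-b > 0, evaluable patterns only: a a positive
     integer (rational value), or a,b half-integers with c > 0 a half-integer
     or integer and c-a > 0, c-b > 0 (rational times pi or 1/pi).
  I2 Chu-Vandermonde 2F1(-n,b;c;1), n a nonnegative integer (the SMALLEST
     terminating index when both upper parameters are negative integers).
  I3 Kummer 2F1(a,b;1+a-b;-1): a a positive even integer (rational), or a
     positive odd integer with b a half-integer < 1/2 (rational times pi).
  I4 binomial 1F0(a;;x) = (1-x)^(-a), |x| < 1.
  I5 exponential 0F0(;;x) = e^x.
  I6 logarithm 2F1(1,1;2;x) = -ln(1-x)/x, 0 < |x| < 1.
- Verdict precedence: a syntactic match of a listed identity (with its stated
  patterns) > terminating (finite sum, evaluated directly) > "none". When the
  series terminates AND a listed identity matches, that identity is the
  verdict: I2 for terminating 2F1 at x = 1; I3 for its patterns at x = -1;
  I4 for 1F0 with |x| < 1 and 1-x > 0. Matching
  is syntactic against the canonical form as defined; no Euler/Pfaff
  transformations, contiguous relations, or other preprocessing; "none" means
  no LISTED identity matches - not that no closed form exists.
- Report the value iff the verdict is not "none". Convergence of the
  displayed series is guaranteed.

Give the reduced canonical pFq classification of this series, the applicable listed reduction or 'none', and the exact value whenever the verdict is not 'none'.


At argument 1: a 2F1 with upper {-\frac{3}{2}, \frac{1}{2}}, lower {3}, scaled by C = -\frac{5}{9}. Verdict: Gauss (I1, half-integer pattern) matches (x = 1; upper {-\frac{3}{2}, \frac{1}{2}} half-integers, c = 3 in the evaluable pattern). Hence: \left(-\frac{256}{189}\right) / \pi.

The tell: t_0 = -\frac{5}{9} here, and the running product (prefactor -5/9) telescopes to a rising factorial.
Consecutive-term ratio: r(k) = 1 * (k-\frac{3}{2}) (k+\frac{1}{2}) / [(k+3) (k+1)] - rational in k. x = 1; t_0 = -\frac{5}{9}; negate the roots.


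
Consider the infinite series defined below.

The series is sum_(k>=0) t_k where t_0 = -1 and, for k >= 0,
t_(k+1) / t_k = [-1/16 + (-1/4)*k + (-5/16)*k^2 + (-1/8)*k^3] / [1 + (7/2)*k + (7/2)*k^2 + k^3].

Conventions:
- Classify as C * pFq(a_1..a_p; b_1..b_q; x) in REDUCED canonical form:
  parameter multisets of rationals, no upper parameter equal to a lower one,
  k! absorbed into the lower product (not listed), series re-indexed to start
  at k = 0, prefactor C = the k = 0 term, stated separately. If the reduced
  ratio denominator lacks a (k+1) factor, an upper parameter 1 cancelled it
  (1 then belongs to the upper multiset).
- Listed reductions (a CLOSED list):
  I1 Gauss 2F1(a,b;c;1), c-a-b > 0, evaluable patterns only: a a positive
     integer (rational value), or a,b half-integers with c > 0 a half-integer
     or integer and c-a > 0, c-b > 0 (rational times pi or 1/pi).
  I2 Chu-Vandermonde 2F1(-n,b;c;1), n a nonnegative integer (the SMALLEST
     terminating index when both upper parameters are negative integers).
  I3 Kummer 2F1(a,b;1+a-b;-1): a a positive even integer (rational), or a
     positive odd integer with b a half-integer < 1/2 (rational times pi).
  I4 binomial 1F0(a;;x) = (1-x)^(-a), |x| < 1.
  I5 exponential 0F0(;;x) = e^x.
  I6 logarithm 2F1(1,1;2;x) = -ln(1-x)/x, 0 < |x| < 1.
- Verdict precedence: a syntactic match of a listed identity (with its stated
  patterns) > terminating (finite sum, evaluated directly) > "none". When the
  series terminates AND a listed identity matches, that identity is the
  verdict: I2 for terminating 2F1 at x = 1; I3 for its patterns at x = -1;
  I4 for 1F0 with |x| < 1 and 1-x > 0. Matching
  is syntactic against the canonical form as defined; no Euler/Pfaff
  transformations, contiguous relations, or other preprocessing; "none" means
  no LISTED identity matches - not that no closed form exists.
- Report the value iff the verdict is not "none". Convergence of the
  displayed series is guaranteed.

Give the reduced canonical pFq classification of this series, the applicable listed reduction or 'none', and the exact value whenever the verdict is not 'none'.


Reduced: x = -1/8, 2F1, upper = {1, 1}, lower = {2}, C = -1. Verdict: this is logarithm (I6) (the logarithm: parameters (1,1;2), x = -1/8). Exact value: (-8) * ln(9/8).

Structural cue: t_0 = -1 here, and factor the ratio over Q (C = -1): negated roots = parameters.
Adjacent-term ratio: r(k) = (-1/8) * (k+1) (k+1) / [(k+2) (k+1)] - rational; roots negated = parameters, x = (-1/8), C = -1.


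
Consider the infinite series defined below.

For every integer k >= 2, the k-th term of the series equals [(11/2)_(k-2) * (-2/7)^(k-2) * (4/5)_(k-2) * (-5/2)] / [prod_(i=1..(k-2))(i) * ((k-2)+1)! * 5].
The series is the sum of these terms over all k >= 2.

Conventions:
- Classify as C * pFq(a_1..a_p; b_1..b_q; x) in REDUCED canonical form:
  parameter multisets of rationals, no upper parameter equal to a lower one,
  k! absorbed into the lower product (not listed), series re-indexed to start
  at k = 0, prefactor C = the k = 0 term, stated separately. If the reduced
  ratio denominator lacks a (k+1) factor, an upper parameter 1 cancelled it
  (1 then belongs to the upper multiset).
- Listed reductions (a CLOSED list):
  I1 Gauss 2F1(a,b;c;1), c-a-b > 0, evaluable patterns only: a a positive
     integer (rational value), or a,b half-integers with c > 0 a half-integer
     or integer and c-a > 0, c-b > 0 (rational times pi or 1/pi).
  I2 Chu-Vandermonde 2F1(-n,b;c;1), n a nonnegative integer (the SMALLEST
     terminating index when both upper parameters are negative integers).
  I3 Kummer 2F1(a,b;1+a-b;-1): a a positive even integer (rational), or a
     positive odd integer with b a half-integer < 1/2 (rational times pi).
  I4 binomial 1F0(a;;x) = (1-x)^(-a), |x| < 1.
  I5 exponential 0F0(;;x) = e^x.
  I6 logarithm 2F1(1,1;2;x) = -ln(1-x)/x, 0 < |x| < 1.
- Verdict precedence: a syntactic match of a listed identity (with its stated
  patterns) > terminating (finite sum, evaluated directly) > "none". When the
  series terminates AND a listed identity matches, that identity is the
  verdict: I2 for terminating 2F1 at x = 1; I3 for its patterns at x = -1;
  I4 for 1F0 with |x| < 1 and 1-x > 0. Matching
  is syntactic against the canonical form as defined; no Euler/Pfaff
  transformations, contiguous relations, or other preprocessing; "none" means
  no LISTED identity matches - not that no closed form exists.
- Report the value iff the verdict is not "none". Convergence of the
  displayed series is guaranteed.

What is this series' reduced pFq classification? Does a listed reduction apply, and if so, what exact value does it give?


Structural cue: t_0 being -1/2, the product of the first k integers (prefactor -1/2) is k!.
Adjacent-term ratio: r(k) = (-2/7) * (k+4/5) (k+11/2) / [(k+2) (k+1)] - rational in k, leading ratio (-2/7); with t_0 = -1/2, classification follows.

With C = -1/2: the canonical form is 2F1(4/5, 11/2; 2; -2/7). Verdict: none. No listed pattern accepts 2F1(4/5, 11/2; 2; -2/7).


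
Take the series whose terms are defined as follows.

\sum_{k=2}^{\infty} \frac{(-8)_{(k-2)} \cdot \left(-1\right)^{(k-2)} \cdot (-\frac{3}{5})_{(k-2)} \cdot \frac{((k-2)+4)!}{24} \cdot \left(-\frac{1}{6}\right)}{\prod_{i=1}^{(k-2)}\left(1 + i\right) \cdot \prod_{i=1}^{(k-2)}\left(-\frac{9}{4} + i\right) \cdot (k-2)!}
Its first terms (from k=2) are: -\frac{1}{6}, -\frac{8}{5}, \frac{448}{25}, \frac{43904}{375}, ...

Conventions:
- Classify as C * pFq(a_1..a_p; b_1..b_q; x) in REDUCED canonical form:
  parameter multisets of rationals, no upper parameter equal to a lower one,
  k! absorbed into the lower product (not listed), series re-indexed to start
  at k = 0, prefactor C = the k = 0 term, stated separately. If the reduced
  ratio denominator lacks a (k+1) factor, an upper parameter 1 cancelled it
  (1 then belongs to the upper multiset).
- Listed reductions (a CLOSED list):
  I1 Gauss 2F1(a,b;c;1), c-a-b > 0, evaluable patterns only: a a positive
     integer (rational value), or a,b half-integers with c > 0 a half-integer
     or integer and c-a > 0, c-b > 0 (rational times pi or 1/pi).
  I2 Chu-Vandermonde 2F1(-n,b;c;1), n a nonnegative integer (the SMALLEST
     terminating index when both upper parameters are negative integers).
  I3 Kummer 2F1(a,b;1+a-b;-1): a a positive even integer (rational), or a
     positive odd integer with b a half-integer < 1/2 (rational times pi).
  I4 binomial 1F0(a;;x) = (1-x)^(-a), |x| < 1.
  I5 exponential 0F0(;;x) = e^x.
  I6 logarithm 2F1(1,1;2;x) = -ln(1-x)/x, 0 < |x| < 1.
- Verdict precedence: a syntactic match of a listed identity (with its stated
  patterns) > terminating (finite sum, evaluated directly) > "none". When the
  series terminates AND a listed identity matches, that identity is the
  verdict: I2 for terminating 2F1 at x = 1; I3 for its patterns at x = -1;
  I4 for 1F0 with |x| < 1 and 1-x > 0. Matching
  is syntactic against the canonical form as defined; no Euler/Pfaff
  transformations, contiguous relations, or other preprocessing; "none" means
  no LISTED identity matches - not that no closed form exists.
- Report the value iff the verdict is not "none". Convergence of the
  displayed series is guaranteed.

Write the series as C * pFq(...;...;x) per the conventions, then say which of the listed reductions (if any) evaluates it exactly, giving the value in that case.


Canonical form: C = -\frac{1}{6} times 3F2 with upper {-8, -\frac{3}{5}, 5}, lower {-\frac{5}{4}, 2}, x = -1. Verdict: terminating - no listed pattern fits, but -8 in the upper list cuts the series at k = 8; direct evaluation. Exact value: \frac{86836087952813}{56332031250}.

Key observation: with t_0 = -\frac{1}{6}, the lower running product (C = -1/6) is a rising factorial.
Step ratio: r(k) = -1 * (k-8) (k-\frac{3}{5}) (k+5) / [(k-\frac{5}{4}) (k+2) (k+1)] - poly over poly, x = -1 from leading terms; C = -\frac{1}{6} at k = 0.


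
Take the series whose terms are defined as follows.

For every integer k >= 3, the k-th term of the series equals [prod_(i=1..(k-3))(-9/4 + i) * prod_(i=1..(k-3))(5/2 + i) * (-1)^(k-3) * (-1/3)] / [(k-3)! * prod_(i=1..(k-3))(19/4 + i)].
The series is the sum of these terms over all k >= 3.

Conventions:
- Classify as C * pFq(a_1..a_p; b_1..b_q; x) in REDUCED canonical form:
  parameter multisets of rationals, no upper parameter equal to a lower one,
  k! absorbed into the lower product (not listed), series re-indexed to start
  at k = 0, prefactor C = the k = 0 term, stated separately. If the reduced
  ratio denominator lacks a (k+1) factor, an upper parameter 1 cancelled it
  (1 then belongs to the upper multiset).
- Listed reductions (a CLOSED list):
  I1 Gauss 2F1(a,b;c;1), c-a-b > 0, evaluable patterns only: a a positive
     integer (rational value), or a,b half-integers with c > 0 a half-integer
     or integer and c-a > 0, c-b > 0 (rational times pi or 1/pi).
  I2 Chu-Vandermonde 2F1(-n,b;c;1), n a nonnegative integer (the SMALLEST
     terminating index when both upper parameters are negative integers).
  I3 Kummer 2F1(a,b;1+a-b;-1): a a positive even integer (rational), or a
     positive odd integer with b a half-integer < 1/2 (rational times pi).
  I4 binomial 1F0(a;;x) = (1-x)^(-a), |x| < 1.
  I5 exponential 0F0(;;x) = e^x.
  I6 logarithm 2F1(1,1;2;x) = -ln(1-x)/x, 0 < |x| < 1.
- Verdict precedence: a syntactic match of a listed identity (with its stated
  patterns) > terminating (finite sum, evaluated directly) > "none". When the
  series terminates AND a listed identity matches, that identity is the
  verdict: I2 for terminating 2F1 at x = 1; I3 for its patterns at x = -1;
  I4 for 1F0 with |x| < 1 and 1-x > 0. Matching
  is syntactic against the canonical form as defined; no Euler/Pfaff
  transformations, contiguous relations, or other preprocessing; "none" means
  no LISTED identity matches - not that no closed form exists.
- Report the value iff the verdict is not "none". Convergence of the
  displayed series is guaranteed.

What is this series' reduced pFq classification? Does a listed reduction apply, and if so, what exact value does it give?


First insight: t_0 being -1/3, the running product (C = -1/3) telescopes to a rising factorial.
Step ratio: r(k) = (-1) * (k-5/4) (k+7/2) / [(k+23/4) (k+1)] - rational in k. x = (-1); t_0 = -1/3; negate the roots.

This is -1/3 * 2F1(-5/4, 7/2; 23/4; -1) in reduced canonical form. Verdict: none (x = -1): each listed identity misses the multisets {-5/4, 7/2} ; {23/4}.


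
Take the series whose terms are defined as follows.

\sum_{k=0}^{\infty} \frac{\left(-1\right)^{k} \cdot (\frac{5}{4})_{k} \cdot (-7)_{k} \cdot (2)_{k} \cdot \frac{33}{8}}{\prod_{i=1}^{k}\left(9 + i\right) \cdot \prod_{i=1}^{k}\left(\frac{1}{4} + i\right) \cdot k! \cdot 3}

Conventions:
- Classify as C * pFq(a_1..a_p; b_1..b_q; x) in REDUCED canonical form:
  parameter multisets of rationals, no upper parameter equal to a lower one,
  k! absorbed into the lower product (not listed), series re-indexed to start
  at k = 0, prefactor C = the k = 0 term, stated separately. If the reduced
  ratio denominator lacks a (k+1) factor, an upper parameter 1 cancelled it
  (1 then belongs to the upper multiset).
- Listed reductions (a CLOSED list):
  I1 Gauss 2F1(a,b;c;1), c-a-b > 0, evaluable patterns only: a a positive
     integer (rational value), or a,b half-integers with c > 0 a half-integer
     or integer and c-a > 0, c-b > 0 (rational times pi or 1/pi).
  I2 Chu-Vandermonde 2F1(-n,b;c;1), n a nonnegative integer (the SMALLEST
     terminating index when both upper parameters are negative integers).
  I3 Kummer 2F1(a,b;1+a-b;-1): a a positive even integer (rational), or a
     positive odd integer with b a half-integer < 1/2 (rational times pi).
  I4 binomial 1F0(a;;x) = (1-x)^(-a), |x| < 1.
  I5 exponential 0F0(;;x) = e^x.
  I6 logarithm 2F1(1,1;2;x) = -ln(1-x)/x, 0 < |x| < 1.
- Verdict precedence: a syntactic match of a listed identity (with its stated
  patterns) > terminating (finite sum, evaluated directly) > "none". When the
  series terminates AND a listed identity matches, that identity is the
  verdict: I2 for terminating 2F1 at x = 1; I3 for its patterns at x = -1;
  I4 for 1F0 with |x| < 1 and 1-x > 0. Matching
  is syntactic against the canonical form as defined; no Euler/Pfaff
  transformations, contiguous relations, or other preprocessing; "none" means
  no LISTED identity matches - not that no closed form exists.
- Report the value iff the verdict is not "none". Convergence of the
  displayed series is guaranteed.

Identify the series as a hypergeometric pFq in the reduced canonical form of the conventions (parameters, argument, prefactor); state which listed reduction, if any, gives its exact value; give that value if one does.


This is \frac{11}{8} * 2F1(-7, 2; 10; -1) in reduced canonical form. Verdict: Kummer's theorem (I3) matches (x = -1; c = 10 equals 1+a-b for upper {-7, 2}: listed pattern). Exact value: \frac{99}{16}.

Key observation: from the first term \frac{11}{8}: the constant factors (C = 11/8, x = -1) combine into one prefactor.
Step ratio: r(k) = -1 * (k-7) (k+2) / [(k+10) (k+1)] - poly over poly, x = -1 from leading terms; C = \frac{11}{8} at k = 0.


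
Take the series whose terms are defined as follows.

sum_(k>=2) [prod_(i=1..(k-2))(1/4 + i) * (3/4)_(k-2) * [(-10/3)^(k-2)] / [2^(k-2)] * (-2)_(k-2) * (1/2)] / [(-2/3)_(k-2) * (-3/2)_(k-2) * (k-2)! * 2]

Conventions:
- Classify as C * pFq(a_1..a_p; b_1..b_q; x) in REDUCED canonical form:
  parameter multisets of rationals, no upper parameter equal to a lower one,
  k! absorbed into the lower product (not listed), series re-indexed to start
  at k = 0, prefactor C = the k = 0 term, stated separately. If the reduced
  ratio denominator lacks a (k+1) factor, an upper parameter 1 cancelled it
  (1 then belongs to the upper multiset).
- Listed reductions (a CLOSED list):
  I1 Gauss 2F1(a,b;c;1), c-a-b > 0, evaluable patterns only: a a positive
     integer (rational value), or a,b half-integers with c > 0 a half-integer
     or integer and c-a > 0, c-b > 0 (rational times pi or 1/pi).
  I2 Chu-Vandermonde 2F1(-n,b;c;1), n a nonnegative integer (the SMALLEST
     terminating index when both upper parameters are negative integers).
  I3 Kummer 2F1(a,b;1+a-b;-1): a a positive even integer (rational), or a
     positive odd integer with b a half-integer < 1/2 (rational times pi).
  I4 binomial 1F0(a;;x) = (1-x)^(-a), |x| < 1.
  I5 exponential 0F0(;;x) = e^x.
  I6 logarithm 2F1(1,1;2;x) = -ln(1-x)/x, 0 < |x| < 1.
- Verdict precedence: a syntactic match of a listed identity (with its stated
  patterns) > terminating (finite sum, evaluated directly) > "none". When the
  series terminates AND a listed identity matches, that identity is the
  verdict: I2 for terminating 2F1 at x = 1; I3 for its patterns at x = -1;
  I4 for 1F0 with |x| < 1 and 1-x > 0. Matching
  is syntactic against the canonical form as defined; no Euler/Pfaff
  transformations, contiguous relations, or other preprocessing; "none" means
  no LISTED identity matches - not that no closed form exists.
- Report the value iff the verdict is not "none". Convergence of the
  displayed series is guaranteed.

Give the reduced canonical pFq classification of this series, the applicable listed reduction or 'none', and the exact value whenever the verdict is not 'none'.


Classification (C = 1/4): 3F2 with upper {-2, 3/4, 5/4}, lower {-3/2, -2/3}, argument x = -5/3. Verdict: terminating (-2 upstairs). 3 nonzero terms in all; added directly. Sum: -7347/512.

First insight: with t_0 = 1/4, the running product (C = 1/4, x = -5/3) telescopes to a rising factorial.
Step ratio: r(k) = (-5/3) * (k-2) (k+3/4) (k+5/4) / [(k-3/2) (k-2/3) (k+1)] - rational in k. x = (-5/3); t_0 = 1/4; negate the roots.


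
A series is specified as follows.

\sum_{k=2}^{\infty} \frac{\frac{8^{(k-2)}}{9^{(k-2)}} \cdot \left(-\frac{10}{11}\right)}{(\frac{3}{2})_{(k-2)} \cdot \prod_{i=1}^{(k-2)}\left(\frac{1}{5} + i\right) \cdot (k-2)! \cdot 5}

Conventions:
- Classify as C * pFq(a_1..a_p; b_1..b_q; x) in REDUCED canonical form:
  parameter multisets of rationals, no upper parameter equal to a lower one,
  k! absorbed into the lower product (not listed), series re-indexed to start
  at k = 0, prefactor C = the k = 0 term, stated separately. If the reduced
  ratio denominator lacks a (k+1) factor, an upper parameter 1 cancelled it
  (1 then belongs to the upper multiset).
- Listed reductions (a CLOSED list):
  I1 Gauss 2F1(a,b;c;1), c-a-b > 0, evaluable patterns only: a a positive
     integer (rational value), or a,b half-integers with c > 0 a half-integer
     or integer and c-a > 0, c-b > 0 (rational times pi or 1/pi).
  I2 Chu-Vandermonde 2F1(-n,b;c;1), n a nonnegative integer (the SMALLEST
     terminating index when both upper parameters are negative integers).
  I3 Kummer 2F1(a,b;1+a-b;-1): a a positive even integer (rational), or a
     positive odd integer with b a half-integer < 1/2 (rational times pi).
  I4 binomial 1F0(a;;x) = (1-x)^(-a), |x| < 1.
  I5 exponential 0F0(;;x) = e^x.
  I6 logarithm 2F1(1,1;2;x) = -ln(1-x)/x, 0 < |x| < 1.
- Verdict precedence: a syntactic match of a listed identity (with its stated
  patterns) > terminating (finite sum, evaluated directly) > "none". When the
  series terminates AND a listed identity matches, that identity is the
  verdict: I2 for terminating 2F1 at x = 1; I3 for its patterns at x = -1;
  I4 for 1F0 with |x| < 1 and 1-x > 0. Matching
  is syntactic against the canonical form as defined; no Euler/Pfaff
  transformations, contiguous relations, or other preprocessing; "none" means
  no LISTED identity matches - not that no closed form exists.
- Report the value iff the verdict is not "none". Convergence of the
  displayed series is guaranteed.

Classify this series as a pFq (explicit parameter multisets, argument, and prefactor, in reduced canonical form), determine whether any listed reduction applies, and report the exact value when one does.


Canonical form: C = -\frac{2}{11} times 0F2 with upper {-}, lower {\frac{6}{5}, \frac{3}{2}}, x = \frac{8}{9}. Verdict: none. No listed pattern accepts 0F2(-; \frac{6}{5}, \frac{3}{2}; \frac{8}{9}).

First insight: with t_0 = -\frac{2}{11}, the constant factors (C = -2/11) combine into one prefactor.
Ratio: r(k) = \frac{8}{9} * 1 / [(k+\frac{6}{5}) (k+\frac{3}{2}) (k+1)] - rational; roots negated = parameters, x = \frac{8}{9}, C = -\frac{2}{11}.


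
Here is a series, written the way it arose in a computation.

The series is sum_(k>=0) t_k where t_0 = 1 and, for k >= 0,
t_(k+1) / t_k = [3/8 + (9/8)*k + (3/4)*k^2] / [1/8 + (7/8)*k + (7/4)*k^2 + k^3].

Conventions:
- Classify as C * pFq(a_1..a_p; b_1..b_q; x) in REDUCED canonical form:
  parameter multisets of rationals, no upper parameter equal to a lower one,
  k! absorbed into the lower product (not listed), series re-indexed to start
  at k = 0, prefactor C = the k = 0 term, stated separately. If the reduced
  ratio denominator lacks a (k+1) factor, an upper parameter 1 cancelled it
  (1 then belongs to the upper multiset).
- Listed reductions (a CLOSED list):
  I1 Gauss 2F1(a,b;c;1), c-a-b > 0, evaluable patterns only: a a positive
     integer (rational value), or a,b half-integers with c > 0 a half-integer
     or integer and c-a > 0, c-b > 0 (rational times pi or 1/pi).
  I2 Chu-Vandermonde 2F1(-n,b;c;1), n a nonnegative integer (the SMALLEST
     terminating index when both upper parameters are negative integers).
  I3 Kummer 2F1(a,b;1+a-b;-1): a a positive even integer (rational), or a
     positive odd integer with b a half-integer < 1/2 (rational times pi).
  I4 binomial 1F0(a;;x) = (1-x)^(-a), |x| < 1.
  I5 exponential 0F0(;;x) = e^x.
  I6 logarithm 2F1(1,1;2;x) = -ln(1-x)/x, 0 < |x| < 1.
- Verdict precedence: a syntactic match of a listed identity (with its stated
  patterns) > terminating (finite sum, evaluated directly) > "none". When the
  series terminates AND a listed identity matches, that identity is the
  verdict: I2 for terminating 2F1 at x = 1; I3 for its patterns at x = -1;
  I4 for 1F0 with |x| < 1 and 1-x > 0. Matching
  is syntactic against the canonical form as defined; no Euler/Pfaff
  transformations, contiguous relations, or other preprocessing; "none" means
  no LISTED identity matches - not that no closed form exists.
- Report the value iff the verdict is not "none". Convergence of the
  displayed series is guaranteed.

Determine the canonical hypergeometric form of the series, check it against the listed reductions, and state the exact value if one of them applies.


Prefactor 1, argument 3/4: 1F1 with upper {1} over lower {1/4}. Verdict: none here - no I1-I6 shape fits x = 3/4 with lower {1/4}.

Key observation: from the first term 1: the ratio is unreduced: k + 1/2 divides both sides (C = 1).
Adjacent-term ratio: r(k) = (3/4) * (k+1) / [(k+1/4) (k+1)] ; factor over Q: parameters, x = (3/4), and C = 1.


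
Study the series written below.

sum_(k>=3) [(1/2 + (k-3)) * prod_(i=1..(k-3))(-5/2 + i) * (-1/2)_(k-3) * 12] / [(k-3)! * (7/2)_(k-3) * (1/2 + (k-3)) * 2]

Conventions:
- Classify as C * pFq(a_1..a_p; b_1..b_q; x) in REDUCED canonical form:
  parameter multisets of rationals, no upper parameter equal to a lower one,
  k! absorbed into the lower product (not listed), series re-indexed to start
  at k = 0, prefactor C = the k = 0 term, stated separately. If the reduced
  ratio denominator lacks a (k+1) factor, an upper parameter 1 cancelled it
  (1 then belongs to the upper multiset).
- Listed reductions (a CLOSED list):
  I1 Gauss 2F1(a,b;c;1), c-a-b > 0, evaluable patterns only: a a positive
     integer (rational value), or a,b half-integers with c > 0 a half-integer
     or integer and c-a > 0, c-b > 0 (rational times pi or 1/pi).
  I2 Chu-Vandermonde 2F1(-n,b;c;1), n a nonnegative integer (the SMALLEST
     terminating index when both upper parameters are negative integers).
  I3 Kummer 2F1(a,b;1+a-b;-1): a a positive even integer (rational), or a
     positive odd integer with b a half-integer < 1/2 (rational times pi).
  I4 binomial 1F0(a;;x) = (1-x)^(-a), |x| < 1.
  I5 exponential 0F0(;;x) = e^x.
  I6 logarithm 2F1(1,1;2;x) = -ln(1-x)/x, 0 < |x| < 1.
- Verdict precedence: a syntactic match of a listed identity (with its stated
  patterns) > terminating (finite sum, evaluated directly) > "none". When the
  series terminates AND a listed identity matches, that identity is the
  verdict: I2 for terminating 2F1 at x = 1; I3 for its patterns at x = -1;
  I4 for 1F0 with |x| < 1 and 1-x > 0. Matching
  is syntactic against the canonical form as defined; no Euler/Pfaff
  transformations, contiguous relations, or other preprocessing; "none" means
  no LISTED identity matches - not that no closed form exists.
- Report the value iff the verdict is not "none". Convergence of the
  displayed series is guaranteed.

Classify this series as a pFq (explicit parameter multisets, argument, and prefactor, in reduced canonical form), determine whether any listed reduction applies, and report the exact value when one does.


With C = 6: the canonical form is 2F1(-3/2, -1/2; 7/2; 1). Verdict: this is the half-integer Gauss pattern (I1) (x = 1; upper {-3/2, -1/2} half-integers, c = 7/2 in the evaluable pattern). Value: (4725/2048) * pi.

The tell: with t_0 = 6, the constant factors (C = 6) combine into one prefactor.
Term ratio: r(k) = 1 * (k-3/2) (k-1/2) / [(k+7/2) (k+1)] - rational in k. x = 1; t_0 = 6; negate the roots.
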